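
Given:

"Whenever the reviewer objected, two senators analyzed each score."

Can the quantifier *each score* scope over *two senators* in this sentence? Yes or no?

The adjunct clause does not contain *each score*, which is the matrix object.
No island intervenes, so both surface and inverse scope are derivable.

Yes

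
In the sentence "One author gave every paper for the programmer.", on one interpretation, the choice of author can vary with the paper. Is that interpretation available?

The described interpretation is the *every paper* > *one author* scoping.
*every paper* and *one author* are in the same minimal clause.
Clause-internal QR can adjoin the lower DP above the subject, yielding the inverse reading.

Yes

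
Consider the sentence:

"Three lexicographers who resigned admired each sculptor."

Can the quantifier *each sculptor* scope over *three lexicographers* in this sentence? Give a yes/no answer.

Yes

The relative clause *who resigned* modifies *three lexicographers*, but *each sculptor* is not inside that relative clause — it is an argument of the matrix verb.
Clause-internal QR can adjoin the lower DP above the subject, yielding the inverse reading.
Both orderings are possible: *three lexicographers* > *each sculptor* and *each sculptor* > *three lexicographers*.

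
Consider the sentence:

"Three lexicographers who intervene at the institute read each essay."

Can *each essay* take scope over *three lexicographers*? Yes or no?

Yes

*each essay* sits in the matrix clause, not in the relative clause on *three lexicographers*.
QR within a single clause is free, so the lower quantifier may take scope over the higher one.
Both orderings are possible: *three lexicographers* > *each essay* and *each essay* > *three lexicographers*.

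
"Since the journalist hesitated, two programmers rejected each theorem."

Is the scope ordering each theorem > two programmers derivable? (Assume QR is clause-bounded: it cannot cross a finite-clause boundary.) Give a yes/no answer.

Yes

Neither queried DP is inside the adjunct, so the adjunct-island constraint does not apply.
No island intervenes, so both surface and inverse scope are derivable.
The sentence is scopally ambiguous between *two programmers* > *each theorem* and *each theorem* > *two programmers*.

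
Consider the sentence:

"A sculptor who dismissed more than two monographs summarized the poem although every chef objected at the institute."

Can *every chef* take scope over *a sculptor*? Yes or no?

*every chef* occurs within the adjunct clause *although every chef objected at the institute*.
Adverbial clauses are not L-marked, so they are barriers for QR — the quantifier cannot escape the adjunct.
So *every chef* cannot raise to a position above *a sculptor*.
(Only the surface reading survives: one fixed sculptor with respect to all the relevant chefs.)

No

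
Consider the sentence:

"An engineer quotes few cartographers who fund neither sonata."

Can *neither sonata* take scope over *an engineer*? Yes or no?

No

*neither sonata* occurs within the relative clause *who fund neither sonata* modifying *few cartographers*.
A relative clause is a scope island — quantifier raising cannot cross its boundary.
So *neither sonata* cannot raise high enough to outscope *an engineer*; only the surface ordering *an engineer* > *neither sonata* is available.
(Only the surface reading survives: one fixed engineer with respect to all the relevant sonatas.)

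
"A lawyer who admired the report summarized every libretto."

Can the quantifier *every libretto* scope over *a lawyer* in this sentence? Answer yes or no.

The RC *who admired the report* is an island, but *every libretto* is not inside it — it is the matrix object, a clausemate of *a lawyer*.
QR within a single clause is free, so the lower quantifier may take scope over the higher one.

Yes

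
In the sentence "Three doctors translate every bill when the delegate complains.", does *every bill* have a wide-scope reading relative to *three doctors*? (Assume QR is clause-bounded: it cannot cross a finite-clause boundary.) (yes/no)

Although there is an adjunct clause, *every bill* is in the main clause, not inside the adjunct.
Clause-internal QR can adjoin the lower DP above the subject, yielding the inverse reading.

Yes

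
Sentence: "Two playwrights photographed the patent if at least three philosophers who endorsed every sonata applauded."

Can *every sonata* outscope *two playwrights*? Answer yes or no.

No

*every sonata* sits inside the relative clause *who endorsed every sonata*, which is itself inside the adjunct *if at least three philosophers who endorsed every sonata applauded*.
The quantifier would have to escape first the RC and then the adjunct — two independent island violations.
Hence only narrow scope for *every sonata* (under *two playwrights*) survives.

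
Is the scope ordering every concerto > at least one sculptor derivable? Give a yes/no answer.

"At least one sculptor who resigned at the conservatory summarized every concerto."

Yes

*every concerto* sits in the matrix clause, not in the relative clause on *at least one sculptor*.
QR within a single clause is free, so the lower quantifier may take scope over the higher one.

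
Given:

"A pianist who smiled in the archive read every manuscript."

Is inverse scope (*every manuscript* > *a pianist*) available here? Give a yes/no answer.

The RC *who smiled in the archive* is an island, but *every manuscript* is not inside it — it is the matrix object, a clausemate of *a pianist*.
With no island boundary between them, the object can take inverse scope over the subject via ordinary QR within the clause.

Yes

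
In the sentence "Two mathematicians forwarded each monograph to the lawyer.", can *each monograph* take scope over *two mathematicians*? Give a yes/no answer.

Both DPs are arguments of the same predicate; there is no clause or island boundary between them.
Clause-internal QR can adjoin the lower DP above the subject, yielding the inverse reading.
The sentence is scopally ambiguous between *two mathematicians* > *each monograph* and *each monograph* > *two mathematicians*.

Yes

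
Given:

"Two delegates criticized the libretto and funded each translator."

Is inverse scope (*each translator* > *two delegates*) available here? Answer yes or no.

No

Structurally, *each translator* is inside one conjunct of the coordinate structure (*funded each translator*).
Coordinate structures are islands for non-across-the-board movement, QR included.
The inverse ordering *each translator* > *two delegates* is therefore underivable.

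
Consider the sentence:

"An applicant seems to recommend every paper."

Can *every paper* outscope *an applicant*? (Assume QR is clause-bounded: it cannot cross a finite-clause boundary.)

*every paper* is the object of the infinitival complement of a raising predicate; raising infinitives are transparent for QR, so the two DPs are in effect clausemates.
QR within a single clause is free, so the lower quantifier may take scope over the higher one.

Yes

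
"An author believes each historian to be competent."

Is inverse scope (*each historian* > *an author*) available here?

Yes

The ECM infinitive is scope-transparent — *each historian* is free to raise above *an author*.
Nothing blocks QR of the lower DP to a position above the higher one, so inverse scope is available.
The sentence is scopally ambiguous between *an author* > *each historian* and *each historian* > *an author*.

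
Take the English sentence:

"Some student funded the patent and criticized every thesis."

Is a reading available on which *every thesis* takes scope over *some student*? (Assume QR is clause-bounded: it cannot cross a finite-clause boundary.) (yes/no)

No

*every thesis* sits inside one conjunct of the coordinate structure (*criticized every thesis*).
Coordinate structures are islands for non-across-the-board movement, QR included.
*every thesis* > *some student* would require crossing that boundary, which is illicit.
(Only the surface reading survives: one fixed student with respect to all the relevant theses.)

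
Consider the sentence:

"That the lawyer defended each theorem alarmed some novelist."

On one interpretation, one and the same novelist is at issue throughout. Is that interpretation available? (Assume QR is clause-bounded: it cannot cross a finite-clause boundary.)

Yes

That reading corresponds to *some novelist* > *each theorem*.
Nothing needs to raise out of an island for *some novelist* > *each theorem*: *some novelist* takes scope from its matrix position over the clause containing *each theorem*.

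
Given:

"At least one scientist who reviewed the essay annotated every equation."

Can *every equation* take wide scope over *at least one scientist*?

Yes

*every equation* is a matrix argument; only *at least one scientist* is modified by the relative clause *who reviewed the essay*, so the RC island is irrelevant to the target quantifier.
With no island boundary between them, the object can take inverse scope over the subject via ordinary QR within the clause.
The sentence is scopally ambiguous between *at least one scientist* > *every equation* and *every equation* > *at least one scientist*.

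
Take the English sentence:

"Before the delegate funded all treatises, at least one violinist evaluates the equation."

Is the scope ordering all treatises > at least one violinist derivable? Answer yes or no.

The DP *all treatises* is contained in the adjunct clause *before the delegate funded all treatises*.
Adjuncts are opaque for quantifier raising; a quantifier in an adjunct stays inside it.
There is no licit LF on which *all treatises* c-commands *at least one violinist*.

No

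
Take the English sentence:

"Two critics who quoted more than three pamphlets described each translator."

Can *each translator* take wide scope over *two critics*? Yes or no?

Yes

The RC *who quoted more than three pamphlets* is an island, but *each translator* is not inside it — it is the matrix object, a clausemate of *two critics*.
With no island boundary between them, the object can take inverse scope over the subject via ordinary QR within the clause.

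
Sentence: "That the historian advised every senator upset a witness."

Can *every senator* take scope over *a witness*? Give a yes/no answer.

The target quantifier *every senator* is part of the sentential subject *that the historian advised every senator*.
The Sentential Subject Constraint rules out raising the quantifier out of the that-clause subject.
So *every senator* cannot raise to a position above *a witness*.

No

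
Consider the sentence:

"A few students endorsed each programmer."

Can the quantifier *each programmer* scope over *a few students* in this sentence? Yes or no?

Yes

*a few students* and *each programmer* are co-arguments of the matrix verb, with nothing but a clause-internal boundary between them.
Since no island is crossed, the inverse ordering is licensed alongside surface scope.
The sentence is scopally ambiguous between *a few students* > *each programmer* and *each programmer* > *a few students*.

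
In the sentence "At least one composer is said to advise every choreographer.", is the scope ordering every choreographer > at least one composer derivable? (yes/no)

Yes

Infinitival complements of raising predicates do not block QR; *every choreographer* and *at least one composer* are effectively clausemates.
No island intervenes, so both surface and inverse scope are derivable.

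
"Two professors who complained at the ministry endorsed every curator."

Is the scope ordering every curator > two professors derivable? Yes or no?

The RC *who complained at the ministry* is an island, but *every curator* is not inside it — it is the matrix object, a clausemate of *two professors*.
QR within a single clause is free, so the lower quantifier may take scope over the higher one.

Yes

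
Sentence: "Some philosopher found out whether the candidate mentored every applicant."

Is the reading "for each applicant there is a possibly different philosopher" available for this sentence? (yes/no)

The described interpretation is the *every applicant* > *some philosopher* scoping.
*every applicant* sits inside the embedded question *whether the candidate mentored every applicant*.
An indirect question is a wh-island; the filled [Spec,CP] blocks QR across the CP edge.
Hence only narrow scope for *every applicant* (under *some philosopher*) survives.
(Only the surface reading survives: one fixed philosopher with respect to all the relevant applicants.)

No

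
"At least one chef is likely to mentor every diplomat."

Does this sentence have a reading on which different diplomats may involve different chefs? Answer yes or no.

Yes

That reading corresponds to *every diplomat* > *at least one chef*.
Infinitival complements of raising predicates do not block QR; *every diplomat* and *at least one chef* are effectively clausemates.
Since no island is crossed, the inverse ordering is licensed alongside surface scope.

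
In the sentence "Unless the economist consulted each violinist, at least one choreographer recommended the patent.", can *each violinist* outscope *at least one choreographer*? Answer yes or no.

No

Structurally, *each violinist* is inside the adjunct clause *unless the economist consulted each violinist*.
Adjunct clauses are scope islands: a quantifier inside an adjunct cannot raise into the matrix clause.
The ordering *each violinist* > *at least one choreographer* is therefore underivable.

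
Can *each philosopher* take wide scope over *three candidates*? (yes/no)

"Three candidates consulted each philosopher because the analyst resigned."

Yes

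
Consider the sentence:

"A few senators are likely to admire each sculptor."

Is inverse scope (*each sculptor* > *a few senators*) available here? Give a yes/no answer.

Yes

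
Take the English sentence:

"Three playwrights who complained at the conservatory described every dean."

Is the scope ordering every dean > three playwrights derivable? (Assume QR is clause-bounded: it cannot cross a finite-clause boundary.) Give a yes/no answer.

Although the sentence contains a relative clause (*who complained at the conservatory*), *every dean* is outside it, in the matrix VP.
No island intervenes, so both surface and inverse scope are derivable.

Yes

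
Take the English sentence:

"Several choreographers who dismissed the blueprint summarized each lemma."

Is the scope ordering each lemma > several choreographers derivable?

Although the sentence contains a relative clause (*who dismissed the blueprint*), *each lemma* is outside it, in the matrix VP.
QR within a single clause is free, so the lower quantifier may take scope over the higher one.
Both orderings are possible: *several choreographers* > *each lemma* and *each lemma* > *several choreographers*.

Yes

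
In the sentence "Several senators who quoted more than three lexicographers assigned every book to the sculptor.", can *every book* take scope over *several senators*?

*every book* is a matrix argument; only *several senators* is modified by the relative clause *who quoted more than three lexicographers*, so the RC island is irrelevant to the target quantifier.
Ordinary QR to a clause-peripheral position gives the wide-scope LF for the lower DP.

Yes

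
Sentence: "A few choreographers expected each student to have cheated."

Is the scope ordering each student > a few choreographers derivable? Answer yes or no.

Yes

The ECM infinitive is scope-transparent — *each student* is free to raise above *a few choreographers*.
Nothing blocks QR of the lower DP to a position above the higher one, so inverse scope is available.
The sentence is scopally ambiguous between *a few choreographers* > *each student* and *each student* > *a few choreographers*.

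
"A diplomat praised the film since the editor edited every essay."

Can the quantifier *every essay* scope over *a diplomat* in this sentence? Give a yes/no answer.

*every essay* is embedded in the adjunct clause *since the editor edited every essay*.
Scope out of an adjunct clause is unavailable: QR respects the adjunct-island constraint.
There is no licit LF on which *every essay* c-commands *a diplomat*.

No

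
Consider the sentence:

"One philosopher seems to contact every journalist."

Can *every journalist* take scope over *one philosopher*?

Raising constructions are monoclausal for scope purposes; *every journalist* is not separated from *one philosopher* by any island.
Ordinary QR to a clause-peripheral position gives the wide-scope LF for the lower DP.

Yes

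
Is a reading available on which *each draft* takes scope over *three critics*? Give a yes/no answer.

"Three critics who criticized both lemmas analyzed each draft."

Yes

Although the sentence contains a relative clause (*who criticized both lemmas*), *each draft* is outside it, in the matrix VP.
No island intervenes, so both surface and inverse scope are derivable.
So *each draft* > *three critics* is among the available readings.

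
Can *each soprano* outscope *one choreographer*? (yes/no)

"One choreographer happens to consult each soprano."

Yes

*each soprano* is inside a raising infinitive, which is transparent to QR (no CP barrier), so it behaves as a matrix argument.
Clause-internal QR can adjoin the lower DP above the subject, yielding the inverse reading.
Both orderings are possible: *one choreographer* > *each soprano* and *each soprano* > *one choreographer*.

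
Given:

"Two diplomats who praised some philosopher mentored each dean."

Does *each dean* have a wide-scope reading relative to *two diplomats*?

Yes

Although the sentence contains a relative clause (*who praised some philosopher*), *each dean* is outside it, in the matrix VP.
Nothing blocks QR of the lower DP to a position above the higher one, so inverse scope is available.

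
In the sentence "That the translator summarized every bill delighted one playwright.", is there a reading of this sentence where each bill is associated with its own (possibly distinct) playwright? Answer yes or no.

No

The paraphrase describes the scope ordering *every bill* > *one playwright*.
The target quantifier *every bill* is part of the sentential subject *that the translator summarized every bill*.
Sentential subjects are islands: a quantifier inside the subject clause cannot raise over the matrix predicate.
*every bill* > *one playwright* would require crossing that boundary, which is illicit.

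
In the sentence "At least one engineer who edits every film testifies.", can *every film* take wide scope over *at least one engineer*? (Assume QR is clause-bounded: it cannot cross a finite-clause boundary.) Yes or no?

No

Structurally, *every film* is inside the relative clause *who edits every film*.
The relative clause forms an island for QR, so the quantifier is confined to the head noun's restrictor.
There is no licit LF on which *every film* c-commands *at least one engineer*.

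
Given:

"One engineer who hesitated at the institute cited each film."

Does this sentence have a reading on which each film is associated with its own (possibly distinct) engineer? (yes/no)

Yes

The paraphrase describes the scope ordering *each film* > *one engineer*.
*each film* is a matrix argument; only *one engineer* is modified by the relative clause *who hesitated at the institute*, so the RC island is irrelevant to the target quantifier.
Since no island is crossed, the inverse ordering is licensed alongside surface scope.
Both orderings are possible: *one engineer* > *each film* and *each film* > *one engineer*.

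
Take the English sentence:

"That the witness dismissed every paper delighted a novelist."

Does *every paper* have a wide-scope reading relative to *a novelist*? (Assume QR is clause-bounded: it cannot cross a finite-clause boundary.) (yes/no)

No

*every paper* is embedded in the sentential subject *that the witness dismissed every paper*.
The subject-island constraint blocks QR out of a clausal subject.
So the wide-scope reading for *every paper* is blocked.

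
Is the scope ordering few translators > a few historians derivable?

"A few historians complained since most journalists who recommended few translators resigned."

No

The target quantifier *few translators* is part of the relative clause *who recommended few translators*, which is itself inside the adjunct *since most journalists who recommended few translators resigned*.
Both the relative clause and the enclosing adjunct are scope islands; QR cannot cross either.
So the wide-scope reading for *few translators* is blocked.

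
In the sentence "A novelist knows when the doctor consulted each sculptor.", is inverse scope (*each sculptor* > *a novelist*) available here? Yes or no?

No

The DP *each sculptor* is contained in the embedded question *when the doctor consulted each sculptor*.
QR across an interrogative CP boundary is ruled out as a wh-island violation.
Hence only narrow scope for *each sculptor* (under *a novelist*) survives.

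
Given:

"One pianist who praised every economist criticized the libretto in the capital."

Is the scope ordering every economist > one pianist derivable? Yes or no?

No

The target quantifier *every economist* is part of the relative clause *who praised every economist*.
The relative clause forms an island for QR, so the quantifier is confined to the head noun's restrictor.
There is no licit LF on which *every economist* c-commands *one pianist*.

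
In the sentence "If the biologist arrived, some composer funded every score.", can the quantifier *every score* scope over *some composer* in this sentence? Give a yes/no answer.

Although there is an adjunct clause, *every score* is in the main clause, not inside the adjunct.
With no island boundary between them, the object can take inverse scope over the subject via ordinary QR within the clause.
Both orderings are possible: *some composer* > *every score* and *every score* > *some composer*.

Yes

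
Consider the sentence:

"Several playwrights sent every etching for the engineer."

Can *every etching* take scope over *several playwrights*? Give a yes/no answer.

Both DPs are arguments of the same predicate; there is no clause or island boundary between them.
No island intervenes, so both surface and inverse scope are derivable.

Yes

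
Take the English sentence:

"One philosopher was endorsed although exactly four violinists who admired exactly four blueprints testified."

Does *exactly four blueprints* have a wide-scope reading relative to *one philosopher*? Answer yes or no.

No

*exactly four blueprints* is embedded in the relative clause *who admired exactly four blueprints*, which is itself inside the adjunct *although exactly four violinists who admired exactly four blueprints testified*.
The quantifier would have to escape first the RC and then the adjunct — two independent island violations.
So *exactly four blueprints* cannot raise to a position above *one philosopher*.
(Only the surface reading survives: one fixed philosopher with respect to all the relevant blueprints.)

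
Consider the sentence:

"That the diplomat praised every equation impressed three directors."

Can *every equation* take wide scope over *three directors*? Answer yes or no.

Structurally, *every equation* is inside the sentential subject *that the diplomat praised every equation*.
Sentential subjects are islands: a quantifier inside the subject clause cannot raise over the matrix predicate.
So *every equation* cannot raise to a position above *three directors*.

No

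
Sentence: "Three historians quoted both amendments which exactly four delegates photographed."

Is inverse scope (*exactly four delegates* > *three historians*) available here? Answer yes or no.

No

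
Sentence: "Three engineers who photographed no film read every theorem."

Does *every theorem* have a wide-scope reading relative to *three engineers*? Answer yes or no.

Yes

The RC *who photographed no film* is an island, but *every theorem* is not inside it — it is the matrix object, a clausemate of *three engineers*.
Clause-internal QR can adjoin the lower DP above the subject, yielding the inverse reading.
Both orderings are possible: *three engineers* > *every theorem* and *every theorem* > *three engineers*.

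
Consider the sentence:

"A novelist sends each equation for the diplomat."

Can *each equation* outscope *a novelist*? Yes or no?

Yes

*a novelist* and *each equation* are co-arguments of the matrix verb, with nothing but a clause-internal boundary between them.
Clause-internal QR can adjoin the lower DP above the subject, yielding the inverse reading.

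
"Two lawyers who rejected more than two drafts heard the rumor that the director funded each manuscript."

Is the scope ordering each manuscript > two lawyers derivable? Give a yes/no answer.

No

The target quantifier *each manuscript* is part of the complex NP *the rumor that the director funded each manuscript*.
A that-clause complement to a noun is an island; QR cannot cross the NP boundary.
*each manuscript* is confined to the island and cannot take scope over *two lawyers*.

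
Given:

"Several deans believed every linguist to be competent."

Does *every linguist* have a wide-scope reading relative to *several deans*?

Yes

*every linguist* is the subject of an ECM infinitive — the infinitival complement of an ECM verb is not a scope island, so *every linguist* can raise into the matrix clause.
With no island boundary between them, the object can take inverse scope over the subject via ordinary QR within the clause.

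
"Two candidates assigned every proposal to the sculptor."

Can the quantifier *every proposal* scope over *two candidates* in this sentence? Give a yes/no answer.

*every proposal* and *two candidates* are in the same minimal clause.
QR within a single clause is free, so the lower quantifier may take scope over the higher one.
Both orderings are possible: *two candidates* > *every proposal* and *every proposal* > *two candidates*.

Yes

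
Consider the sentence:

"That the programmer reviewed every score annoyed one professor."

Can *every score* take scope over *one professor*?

No

The DP *every score* is contained in the sentential subject *that the programmer reviewed every score*.
The subject-island constraint blocks QR out of a clausal subject.
*every score* is confined to the island and cannot take scope over *one professor*.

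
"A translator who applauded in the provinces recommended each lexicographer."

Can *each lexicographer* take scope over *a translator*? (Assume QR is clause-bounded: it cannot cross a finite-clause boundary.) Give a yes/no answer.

The RC *who applauded in the provinces* is an island, but *each lexicographer* is not inside it — it is the matrix object, a clausemate of *a translator*.
Ordinary QR to a clause-peripheral position gives the wide-scope LF for the lower DP.

Yes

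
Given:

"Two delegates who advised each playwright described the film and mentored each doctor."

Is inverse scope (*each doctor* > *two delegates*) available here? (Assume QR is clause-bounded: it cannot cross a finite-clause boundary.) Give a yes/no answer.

No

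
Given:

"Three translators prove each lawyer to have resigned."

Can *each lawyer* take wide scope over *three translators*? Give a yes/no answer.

Yes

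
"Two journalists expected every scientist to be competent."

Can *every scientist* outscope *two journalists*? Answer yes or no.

Yes

The ECM infinitive is scope-transparent — *every scientist* is free to raise above *two journalists*.
Clause-internal QR can adjoin the lower DP above the subject, yielding the inverse reading.
The sentence is scopally ambiguous between *two journalists* > *every scientist* and *every scientist* > *two journalists*.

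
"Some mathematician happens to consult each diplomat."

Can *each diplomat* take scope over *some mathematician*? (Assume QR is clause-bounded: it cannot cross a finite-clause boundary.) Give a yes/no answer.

Raising constructions are monoclausal for scope purposes; *each diplomat* is not separated from *some mathematician* by any island.
QR within a single clause is free, so the lower quantifier may take scope over the higher one.

Yes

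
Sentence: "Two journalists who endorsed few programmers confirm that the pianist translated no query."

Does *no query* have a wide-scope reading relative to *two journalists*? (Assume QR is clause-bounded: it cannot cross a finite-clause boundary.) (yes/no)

Structurally, *no query* is inside the finite complement clause *that the pianist translated no query*.
Under clause-bounded QR, a quantifier in an embedded finite clause cannot raise into the matrix clause.
The inverse ordering *no query* > *two journalists* is therefore underivable.

No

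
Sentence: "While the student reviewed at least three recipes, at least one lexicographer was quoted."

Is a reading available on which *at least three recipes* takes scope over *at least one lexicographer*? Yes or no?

The target quantifier *at least three recipes* is part of the adjunct clause *while the student reviewed at least three recipes*.
Adjuncts are opaque for quantifier raising; a quantifier in an adjunct stays inside it.
So *at least three recipes* cannot raise to a position above *at least one lexicographer*.

No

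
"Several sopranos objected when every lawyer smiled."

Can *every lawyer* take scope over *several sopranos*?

No

Structurally, *every lawyer* is inside the adjunct clause *when every lawyer smiled*.
Adjunct clauses are scope islands: a quantifier inside an adjunct cannot raise into the matrix clause.
There is no licit LF on which *every lawyer* c-commands *several sopranos*.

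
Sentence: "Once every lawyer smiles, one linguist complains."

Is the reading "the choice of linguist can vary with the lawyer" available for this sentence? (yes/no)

No

This is the *every lawyer* > *one linguist* reading.
*every lawyer* is embedded in the adjunct clause *once every lawyer smiles*.
Scope out of an adjunct clause is unavailable: QR respects the adjunct-island constraint.
So the wide-scope reading for *every lawyer* is blocked.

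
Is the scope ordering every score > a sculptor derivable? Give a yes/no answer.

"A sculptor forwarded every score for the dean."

Yes

*every score* is the matrix object and *a sculptor* the matrix subject; the two are clausemates.
With no island boundary between them, the object can take inverse scope over the subject via ordinary QR within the clause.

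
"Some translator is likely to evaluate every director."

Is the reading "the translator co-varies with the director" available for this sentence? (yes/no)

Yes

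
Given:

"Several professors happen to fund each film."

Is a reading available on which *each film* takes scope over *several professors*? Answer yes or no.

*each film* is inside a raising infinitive, which is transparent to QR (no CP barrier), so it behaves as a matrix argument.
Since no island is crossed, the inverse ordering is licensed alongside surface scope.
The sentence is scopally ambiguous between *several professors* > *each film* and *each film* > *several professors*.

Yes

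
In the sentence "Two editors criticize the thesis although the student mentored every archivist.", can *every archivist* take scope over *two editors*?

*every archivist* occurs within the adjunct clause *although the student mentored every archivist*.
Adverbial clauses are not L-marked, so they are barriers for QR — the quantifier cannot escape the adjunct.
*every archivist* is confined to the island and cannot take scope over *two editors*.

No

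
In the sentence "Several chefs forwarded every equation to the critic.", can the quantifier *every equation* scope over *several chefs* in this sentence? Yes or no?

Yes

*every equation* and *several chefs* are in the same minimal clause.
Nothing blocks QR of the lower DP to a position above the higher one, so inverse scope is available.
So *every equation* > *several chefs* is among the available readings.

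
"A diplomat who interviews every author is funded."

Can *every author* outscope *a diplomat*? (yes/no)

No

*every author* occurs within the relative clause *who interviews every author*.
Quantifiers inside a relative clause are trapped there; the RC boundary blocks QR.
So the wide-scope reading for *every author* is blocked.
(Only the surface reading survives: one fixed diplomat with respect to all the relevant authors.)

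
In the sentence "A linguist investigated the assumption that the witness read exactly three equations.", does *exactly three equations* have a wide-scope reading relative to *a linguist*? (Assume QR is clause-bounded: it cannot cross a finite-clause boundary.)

*exactly three equations* occurs within the complex NP *the assumption that the witness read exactly three equations*.
A that-clause complement to a noun is an island; QR cannot cross the NP boundary.
*exactly three equations* is confined to the island and cannot take scope over *a linguist*.
(Only the surface reading survives: one fixed linguist with respect to all the relevant equations.)

No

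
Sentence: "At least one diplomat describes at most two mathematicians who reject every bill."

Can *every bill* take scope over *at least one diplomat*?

The DP *every bill* is contained in the relative clause *who reject every bill* modifying *at most two mathematicians*.
A relative clause is a scope island — quantifier raising cannot cross its boundary.
So *every bill* cannot raise high enough to outscope *at least one diplomat*; only the surface ordering *at least one diplomat* > *every bill* is available.

No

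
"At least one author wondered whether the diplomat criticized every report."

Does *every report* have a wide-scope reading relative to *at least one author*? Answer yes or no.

No

*every report* is embedded in the embedded question *whether the diplomat criticized every report*.
Embedded questions are wh-islands: a quantifier inside an indirect question cannot QR into the matrix clause.
Hence only narrow scope for *every report* (under *at least one author*) survives.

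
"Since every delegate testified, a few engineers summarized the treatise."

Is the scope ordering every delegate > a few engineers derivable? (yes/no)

No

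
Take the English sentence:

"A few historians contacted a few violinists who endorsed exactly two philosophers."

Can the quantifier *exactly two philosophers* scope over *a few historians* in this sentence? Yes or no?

The target quantifier *exactly two philosophers* is part of the relative clause *who endorsed exactly two philosophers* modifying *a few violinists*.
A relative clause is a scope island — quantifier raising cannot cross its boundary.
So *exactly two philosophers* cannot raise high enough to outscope *a few historians*; only the surface ordering *a few historians* > *exactly two philosophers* is available.

No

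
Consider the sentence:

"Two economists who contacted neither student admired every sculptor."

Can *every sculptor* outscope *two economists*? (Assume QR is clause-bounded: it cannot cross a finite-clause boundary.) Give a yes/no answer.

Yes

The relative clause *who contacted neither student* modifies *two economists*, but *every sculptor* is not inside that relative clause — it is an argument of the matrix verb.
QR within a single clause is free, so the lower quantifier may take scope over the higher one.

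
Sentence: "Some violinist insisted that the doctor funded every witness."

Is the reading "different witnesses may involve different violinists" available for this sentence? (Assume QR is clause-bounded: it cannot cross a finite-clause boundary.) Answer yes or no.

The paraphrase describes the scope ordering *every witness* > *some violinist*.
The DP *every witness* is contained in the finite complement clause *that the doctor funded every witness*.
Under clause-bounded QR, a quantifier in an embedded finite clause cannot raise into the matrix clause.
The inverse ordering *every witness* > *some violinist* is therefore underivable.

No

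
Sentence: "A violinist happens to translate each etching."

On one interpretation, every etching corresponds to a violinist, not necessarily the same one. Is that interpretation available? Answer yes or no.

Yes

The described interpretation is the *each etching* > *a violinist* scoping.
Infinitival complements of raising predicates do not block QR; *each etching* and *a violinist* are effectively clausemates.
QR within a single clause is free, so the lower quantifier may take scope over the higher one.
So *each etching* > *a violinist* is among the available readings.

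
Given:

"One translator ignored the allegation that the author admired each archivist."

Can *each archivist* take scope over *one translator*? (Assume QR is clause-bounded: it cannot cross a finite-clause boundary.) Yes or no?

The target quantifier *each archivist* is part of the complex NP *the allegation that the author admired each archivist*.
The Complex NP Constraint bars QR out of the complement clause of a noun.
The inverse ordering *each archivist* > *one translator* is therefore underivable.

No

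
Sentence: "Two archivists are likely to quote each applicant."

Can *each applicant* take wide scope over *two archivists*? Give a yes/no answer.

Yes

*each applicant* is inside a raising infinitive, which is transparent to QR (no CP barrier), so it behaves as a matrix argument.
Since no island is crossed, the inverse ordering is licensed alongside surface scope.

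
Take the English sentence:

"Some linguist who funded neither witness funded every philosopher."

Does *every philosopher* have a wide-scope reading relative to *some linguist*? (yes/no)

Yes

*every philosopher* is a matrix argument; only *some linguist* is modified by the relative clause *who funded neither witness*, so the RC island is irrelevant to the target quantifier.
Ordinary QR to a clause-peripheral position gives the wide-scope LF for the lower DP.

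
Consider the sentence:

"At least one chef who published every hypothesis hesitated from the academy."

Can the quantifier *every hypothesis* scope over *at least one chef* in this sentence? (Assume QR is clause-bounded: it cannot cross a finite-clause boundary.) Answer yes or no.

No

*every hypothesis* is embedded in the relative clause *who published every hypothesis*.
QR out of a relative clause is ruled out by the relative-clause island constraint.
So the wide-scope reading for *every hypothesis* is blocked.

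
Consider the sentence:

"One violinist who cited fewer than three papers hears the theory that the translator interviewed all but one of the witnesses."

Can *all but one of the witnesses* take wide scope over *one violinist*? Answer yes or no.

*all but one of the witnesses* is embedded in the complex NP *the theory that the translator interviewed all but one of the witnesses*.
The Complex NP Constraint bars QR out of the complement clause of a noun.
So *all but one of the witnesses* cannot raise to a position above *one violinist*.

No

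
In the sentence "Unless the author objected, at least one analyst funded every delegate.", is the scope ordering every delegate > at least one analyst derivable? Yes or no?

Yes

The adjunct clause does not contain *every delegate*, which is the matrix object.
No island intervenes, so both surface and inverse scope are derivable.
Both orderings are possible: *at least one analyst* > *every delegate* and *every delegate* > *at least one analyst*.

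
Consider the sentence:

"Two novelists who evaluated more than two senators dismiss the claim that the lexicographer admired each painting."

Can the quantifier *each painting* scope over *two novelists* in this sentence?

No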